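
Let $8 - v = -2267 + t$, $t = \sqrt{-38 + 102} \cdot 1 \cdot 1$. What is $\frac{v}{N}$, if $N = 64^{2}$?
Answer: $\frac{2267}{4096} \approx 0.55347$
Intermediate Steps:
$N = 4096$
$t = 8$ ($t = \sqrt{64} \cdot 1 = 8 \cdot 1 = 8$)
$v = 2267$ ($v = 8 - \left(-2267 + 8\right) = 8 - -2259 = 8 + 2259 = 2267$)
$\frac{v}{N} = \frac{2267}{4096}$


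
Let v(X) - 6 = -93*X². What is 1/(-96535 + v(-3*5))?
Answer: -1/117454 ≈ -8.5140e-6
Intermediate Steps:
v(X) = 6 - 93*X²
1/(-96535 + v(-3*5)) = 1/(-96535 + (6 - 93*(-3*5)²)) = 1/(-96535 + (6 - 93*(-15)²)) = 1/(-96535 + (6 - 93*225)) = 1/(-96535 + (6 - 20925)) = 1/(-96535 - 20919) = 1/(-117454) = -1/117454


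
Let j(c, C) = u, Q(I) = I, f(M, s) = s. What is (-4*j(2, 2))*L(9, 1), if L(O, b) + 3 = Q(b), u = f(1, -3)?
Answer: -24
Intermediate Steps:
u = -3
j(c, C) = -3
L(O, b) = -3 + b
(-4*j(2, 2))*L(9, 1) = (-4*(-3))*(-3 + 1) = 12*(-2) = -24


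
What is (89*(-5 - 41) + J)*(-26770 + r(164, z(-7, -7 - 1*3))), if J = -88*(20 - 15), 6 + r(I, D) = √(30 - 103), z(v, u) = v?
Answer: 121402384 - 4534*I*√73 ≈ 1.214e+8 - 38739.0*I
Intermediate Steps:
r(I, D) = -6 + I*√73 (r(I, D) = -6 + √(30 - 103) = -6 + √(-73) = -6 + I*√73)
J = -440 (J = -88*5 = -440)
(89*(-5 - 41) + J)*(-26770 + r(164, z(-7, -7 - 1*3))) = (89*(-5 - 41) - 440)*(-26770 + (-6 + I*√73)) = (89*(-46) - 440)*(-26776 + I*√73) = (-4094 - 440)*(-26776 + I*√73) = -4534*(-26776 + I*√73) = 121402384 - 4534*I*√73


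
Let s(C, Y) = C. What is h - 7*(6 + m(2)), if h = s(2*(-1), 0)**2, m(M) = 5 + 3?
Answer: -94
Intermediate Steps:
m(M) = 8
h = 4 (h = (2*(-1))**2 = (-2)**2 = 4)
h - 7*(6 + m(2)) = 4 - 7*(6 + 8) = 4 - 7*14 = 4 - 98 = -94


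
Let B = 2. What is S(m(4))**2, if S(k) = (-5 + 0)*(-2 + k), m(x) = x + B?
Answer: 400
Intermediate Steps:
m(x) = 2 + x (m(x) = x + 2 = 2 + x)
S(k) = 10 - 5*k (S(k) = -5*(-2 + k) = 10 - 5*k)
S(m(4))**2 = (10 - 5*(2 + 4))**2 = (10 - 5*6)**2 = (10 - 30)**2 = (-20)**2 = 400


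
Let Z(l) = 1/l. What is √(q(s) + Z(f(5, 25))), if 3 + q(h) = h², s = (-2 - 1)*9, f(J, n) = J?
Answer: √18155/5 ≈ 26.948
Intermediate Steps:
s = -27 (s = -3*9 = -27)
q(h) = -3 + h²
√(q(s) + Z(f(5, 25))) = √((-3 + (-27)²) + 1/5) = √((-3 + 729) + ⅕) = √(726 + ⅕) = √(3631/5) = √18155/5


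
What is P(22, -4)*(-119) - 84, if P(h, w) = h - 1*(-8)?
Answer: -3654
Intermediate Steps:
P(h, w) = 8 + h (P(h, w) = h + 8 = 8 + h)
P(22, -4)*(-119) - 84 = (8 + 22)*(-119) - 84 = 30*(-119) - 84 = -3570 - 84 = -3654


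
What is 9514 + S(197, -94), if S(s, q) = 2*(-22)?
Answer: 9470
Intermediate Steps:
S(s, q) = -44
9514 + S(197, -94) = 9514 - 44 = 9470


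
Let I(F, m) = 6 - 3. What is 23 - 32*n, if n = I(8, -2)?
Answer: -73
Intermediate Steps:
I(F, m) = 3
n = 3
23 - 32*n = 23 - 32*3 = 23 - 96 = -73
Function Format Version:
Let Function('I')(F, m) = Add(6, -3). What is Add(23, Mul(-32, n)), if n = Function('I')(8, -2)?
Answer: -73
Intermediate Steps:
Function('I')(F, m) = 3
n = 3
Add(23, Mul(-32, n)) = Add(23, Mul(-32, 3)) = Add(23, -96) = -73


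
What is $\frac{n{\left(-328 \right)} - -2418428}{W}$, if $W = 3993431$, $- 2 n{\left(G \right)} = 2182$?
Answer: $\frac{185949}{307187} \approx 0.60533$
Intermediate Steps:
$n{\left(G \right)} = -1091$ ($n{\left(G \right)} = \left(- \frac{1}{2}\right) 2182 = -1091$)
$\frac{n{\left(-328 \right)} - -2418428}{W} = \frac{-1091 - -2418428}{3993431} = \left(-1091 + 2418428\right) \frac{1}{3993431} = 2417337 \cdot \frac{1}{3993431} = \frac{185949}{307187}$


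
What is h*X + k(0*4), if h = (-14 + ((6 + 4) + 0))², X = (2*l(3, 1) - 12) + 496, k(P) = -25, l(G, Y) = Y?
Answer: 7751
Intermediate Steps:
X = 486 (X = (2*1 - 12) + 496 = (2 - 12) + 496 = -10 + 496 = 486)
h = 16 (h = (-14 + (10 + 0))² = (-14 + 10)² = (-4)² = 16)
h*X + k(0*4) = 16*486 - 25 = 7776 - 25 = 7751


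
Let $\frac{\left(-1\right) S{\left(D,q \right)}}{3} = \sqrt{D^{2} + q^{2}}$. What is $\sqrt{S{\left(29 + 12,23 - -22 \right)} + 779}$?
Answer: $\sqrt{779 - 3 \sqrt{3706}} \approx 24.421$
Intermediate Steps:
$S{\left(D,q \right)} = - 3 \sqrt{D^{2} + q^{2}}$
$\sqrt{S{\left(29 + 12,23 - -22 \right)} + 779} = \sqrt{- 3 \sqrt{\left(29 + 12\right)^{2} + \left(23 - -22\right)^{2}} + 779} = \sqrt{- 3 \sqrt{41^{2} + \left(23 + 22\right)^{2}} + 779} = \sqrt{- 3 \sqrt{1681 + 45^{2}} + 779} = \sqrt{- 3 \sqrt{1681 + 2025} + 779} = \sqrt{- 3 \sqrt{3706} + 779} = \sqrt{779 - 3 \sqrt{3706}}$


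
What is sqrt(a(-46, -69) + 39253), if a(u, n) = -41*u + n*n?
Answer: 30*sqrt(51) ≈ 214.24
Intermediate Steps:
a(u, n) = n**2 - 41*u (a(u, n) = -41*u + n**2 = n**2 - 41*u)
sqrt(a(-46, -69) + 39253) = sqrt(((-69)**2 - 41*(-46)) + 39253) = sqrt((4761 + 1886) + 39253) = sqrt(6647 + 39253) = sqrt(45900) = 30*sqrt(51)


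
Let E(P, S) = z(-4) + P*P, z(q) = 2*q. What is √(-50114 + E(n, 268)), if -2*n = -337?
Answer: I*√86919/2 ≈ 147.41*I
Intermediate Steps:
n = 337/2 (n = -½*(-337) = 337/2 ≈ 168.50)
E(P, S) = -8 + P² (E(P, S) = 2*(-4) + P*P = -8 + P²)
√(-50114 + E(n, 268)) = √(-50114 + (-8 + (337/2)²)) = √(-50114 + (-8 + 113569/4)) = √(-50114 + 113537/4) = √(-86919/4) = I*√86919/2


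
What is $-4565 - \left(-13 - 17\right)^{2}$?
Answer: $-5465$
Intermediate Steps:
$-4565 - \left(-13 - 17\right)^{2} = -4565 - \left(-30\right)^{2} = -4565 - 900 = -5465$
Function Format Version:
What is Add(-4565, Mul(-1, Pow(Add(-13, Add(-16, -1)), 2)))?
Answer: -5465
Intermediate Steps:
Add(-4565, Mul(-1, Pow(Add(-13, Add(-16, -1)), 2))) = Add(-4565, Mul(-1, Pow(Add(-13, -17), 2))) = Add(-4565, Mul(-1, Pow(-30, 2))) = Add(-4565, Mul(-1, 900)) = Add(-4565, -900) = -5465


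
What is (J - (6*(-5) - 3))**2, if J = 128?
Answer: 25921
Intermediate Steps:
(J - (6*(-5) - 3))**2 = (128 - (6*(-5) - 3))**2 = (128 - (-30 - 3))**2 = (128 - 1*(-33))**2 = (128 + 33)**2 = 161**2 = 25921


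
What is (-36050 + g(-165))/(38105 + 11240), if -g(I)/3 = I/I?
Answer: -36053/49345 ≈ -0.73063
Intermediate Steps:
g(I) = -3 (g(I) = -3*I/I = -3*1 = -3)
(-36050 + g(-165))/(38105 + 11240) = (-36050 - 3)/(38105 + 11240) = -36053/49345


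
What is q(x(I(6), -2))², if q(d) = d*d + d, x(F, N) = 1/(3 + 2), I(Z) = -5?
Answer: 36/625 ≈ 0.057600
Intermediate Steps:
x(F, N) = ⅕ (x(F, N) = 1/5 = ⅕)
q(d) = d + d² (q(d) = d² + d = d + d²)
q(x(I(6), -2))² = ((1 + ⅕)/5)² = ((⅕)*(6/5))² = (6/25)² = 36/625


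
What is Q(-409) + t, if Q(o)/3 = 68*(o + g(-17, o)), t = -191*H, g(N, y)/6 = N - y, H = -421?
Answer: 476783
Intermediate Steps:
g(N, y) = -6*y + 6*N (g(N, y) = 6*(N - y) = -6*y + 6*N)
t = 80411 (t = -191*(-421) = 80411)
Q(o) = -20808 - 1020*o (Q(o) = 3*(68*(o + (-6*o + 6*(-17)))) = 3*(68*(o + (-6*o - 102))) = 3*(68*(o + (-102 - 6*o))) = 3*(68*(-102 - 5*o)) = 3*(-6936 - 340*o) = -20808 - 1020*o)
Q(-409) + t = (-20808 - 1020*(-409)) + 80411 = (-20808 + 417180) + 80411 = 396372 + 80411 = 476783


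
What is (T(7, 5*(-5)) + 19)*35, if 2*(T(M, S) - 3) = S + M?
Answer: 455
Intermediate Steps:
T(M, S) = 3 + M/2 + S/2 (T(M, S) = 3 + (S + M)/2 = 3 + (M + S)/2 = 3 + (M/2 + S/2) = 3 + M/2 + S/2)
(T(7, 5*(-5)) + 19)*35 = ((3 + (1/2)*7 + (5*(-5))/2) + 19)*35 = ((3 + 7/2 + (1/2)*(-25)) + 19)*35 = ((3 + 7/2 - 25/2) + 19)*35 = (-6 + 19)*35 = 13*35 = 455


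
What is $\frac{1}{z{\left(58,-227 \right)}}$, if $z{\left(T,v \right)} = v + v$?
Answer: $- \frac{1}{454} \approx -0.0022026$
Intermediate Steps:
$z{\left(T,v \right)} = 2 v$
$\frac{1}{z{\left(58,-227 \right)}} = \frac{1}{2 \left(-227\right)} = \frac{1}{-454} = - \frac{1}{454}$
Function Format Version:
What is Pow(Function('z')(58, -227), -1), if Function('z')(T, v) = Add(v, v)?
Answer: Rational(-1, 454) ≈ -0.0022026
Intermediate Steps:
Function('z')(T, v) = Mul(2, v)
Pow(Function('z')(58, -227), -1) = Pow(Mul(2, -227), -1) = Pow(-454, -1) = Rational(-1, 454)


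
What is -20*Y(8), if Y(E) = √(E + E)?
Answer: -80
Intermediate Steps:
Y(E) = √2*√E (Y(E) = √(2*E) = √2*√E)
-20*Y(8) = -20*√2*√8 = -20*√2*2*√2 = -20*4 = -80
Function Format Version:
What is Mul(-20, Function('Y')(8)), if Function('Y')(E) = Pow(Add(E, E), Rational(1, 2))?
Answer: -80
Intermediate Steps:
Function('Y')(E) = Mul(Pow(2, Rational(1, 2)), Pow(E, Rational(1, 2))) (Function('Y')(E) = Pow(Mul(2, E), Rational(1, 2)) = Mul(Pow(2, Rational(1, 2)), Pow(E, Rational(1, 2))))
Mul(-20, Function('Y')(8)) = Mul(-20, Mul(Pow(2, Rational(1, 2)), Pow(8, Rational(1, 2)))) = Mul(-20, Mul(Pow(2, Rational(1, 2)), Mul(2, Pow(2, Rational(1, 2))))) = Mul(-20, 4) = -80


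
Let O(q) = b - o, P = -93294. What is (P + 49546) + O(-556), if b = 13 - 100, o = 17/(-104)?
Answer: -4558823/104 ≈ -43835.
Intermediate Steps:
o = -17/104 (o = 17*(-1/104) = -17/104 ≈ -0.16346)
b = -87
O(q) = -9031/104 (O(q) = -87 - 1*(-17/104) = -87 + 17/104 = -9031/104)
(P + 49546) + O(-556) = (-93294 + 49546) - 9031/104 = -43748 - 9031/104 = -4558823/104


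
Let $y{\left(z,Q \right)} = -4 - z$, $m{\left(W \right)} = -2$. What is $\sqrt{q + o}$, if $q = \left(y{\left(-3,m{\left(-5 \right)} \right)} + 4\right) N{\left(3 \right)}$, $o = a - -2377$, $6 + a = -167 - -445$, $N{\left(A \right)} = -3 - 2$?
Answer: $\sqrt{2634} \approx 51.323$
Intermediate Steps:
$N{\left(A \right)} = -5$
$a = 272$ ($a = -6 - -278 = -6 + \left(-167 + 445\right) = -6 + 278 = 272$)
$o = 2649$ ($o = 272 - -2377 = 272 + 2377 = 2649$)
$q = -15$ ($q = \left(\left(-4 - -3\right) + 4\right) \left(-5\right) = \left(\left(-4 + 3\right) + 4\right) \left(-5\right) = \left(-1 + 4\right) \left(-5\right) = 3 \left(-5\right) = -15$)
$\sqrt{q + o} = \sqrt{-15 + 2649} = \sqrt{2634}$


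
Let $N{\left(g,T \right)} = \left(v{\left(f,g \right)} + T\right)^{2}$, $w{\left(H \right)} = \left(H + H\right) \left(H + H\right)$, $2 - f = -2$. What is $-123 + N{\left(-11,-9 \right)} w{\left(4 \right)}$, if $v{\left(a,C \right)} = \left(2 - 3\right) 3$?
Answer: $9093$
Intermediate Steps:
$f = 4$ ($f = 2 - -2 = 2 + 2 = 4$)
$v{\left(a,C \right)} = -3$ ($v{\left(a,C \right)} = \left(-1\right) 3 = -3$)
$w{\left(H \right)} = 4 H^{2}$ ($w{\left(H \right)} = 2 H 2 H = 4 H^{2}$)
$N{\left(g,T \right)} = \left(-3 + T\right)^{2}$
$-123 + N{\left(-11,-9 \right)} w{\left(4 \right)} = -123 + \left(-3 - 9\right)^{2} \cdot 4 \cdot 4^{2} = -123 + \left(-12\right)^{2} \cdot 4 \cdot 16 = -123 + 144 \cdot 64 = -123 + 9216 = 9093$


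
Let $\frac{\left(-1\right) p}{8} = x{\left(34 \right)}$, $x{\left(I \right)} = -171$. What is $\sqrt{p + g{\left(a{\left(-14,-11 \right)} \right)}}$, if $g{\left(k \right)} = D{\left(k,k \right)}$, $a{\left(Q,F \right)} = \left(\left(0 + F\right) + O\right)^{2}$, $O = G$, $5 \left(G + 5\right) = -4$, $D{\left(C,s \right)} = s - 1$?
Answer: $\frac{\sqrt{41231}}{5} \approx 40.611$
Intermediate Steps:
$D{\left(C,s \right)} = -1 + s$
$G = - \frac{29}{5}$ ($G = -5 + \frac{1}{5} \left(-4\right) = -5 - \frac{4}{5} = - \frac{29}{5} \approx -5.8$)
$O = - \frac{29}{5} \approx -5.8$
$a{\left(Q,F \right)} = \left(- \frac{29}{5} + F\right)^{2}$ ($a{\left(Q,F \right)} = \left(\left(0 + F\right) - \frac{29}{5}\right)^{2} = \left(F - \frac{29}{5}\right)^{2} = \left(- \frac{29}{5} + F\right)^{2}$)
$p = 1368$ ($p = \left(-8\right) \left(-171\right) = 1368$)
$g{\left(k \right)} = -1 + k$
$\sqrt{p + g{\left(a{\left(-14,-11 \right)} \right)}} = \sqrt{1368 - \left(1 - \frac{\left(-29 + 5 \left(-11\right)\right)^{2}}{25}\right)} = \sqrt{1368 - \left(1 - \frac{\left(-29 - 55\right)^{2}}{25}\right)} = \sqrt{1368 - \left(1 - \frac{\left(-84\right)^{2}}{25}\right)} = \sqrt{1368 + \left(-1 + \frac{1}{25} \cdot 7056\right)} = \sqrt{1368 + \left(-1 + \frac{7056}{25}\right)} = \sqrt{1368 + \frac{7031}{25}} = \sqrt{\frac{41231}{25}} = \frac{\sqrt{41231}}{5}$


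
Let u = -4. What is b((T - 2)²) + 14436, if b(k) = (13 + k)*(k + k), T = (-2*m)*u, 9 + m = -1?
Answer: 90613612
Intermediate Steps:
m = -10 (m = -9 - 1 = -10)
T = -80 (T = -2*(-10)*(-4) = 20*(-4) = -80)
b(k) = 2*k*(13 + k) (b(k) = (13 + k)*(2*k) = 2*k*(13 + k))
b((T - 2)²) + 14436 = 2*(-80 - 2)²*(13 + (-80 - 2)²) + 14436 = 2*(-82)²*(13 + (-82)²) + 14436 = 2*6724*(13 + 6724) + 14436 = 2*6724*6737 + 14436 = 90599176 + 14436 = 90613612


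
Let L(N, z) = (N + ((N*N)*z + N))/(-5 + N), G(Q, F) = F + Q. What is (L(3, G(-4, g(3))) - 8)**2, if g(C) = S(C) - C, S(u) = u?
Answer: 49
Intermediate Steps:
g(C) = 0 (g(C) = C - C = 0)
L(N, z) = (2*N + z*N**2)/(-5 + N) (L(N, z) = (N + (N**2*z + N))/(-5 + N) = (N + (z*N**2 + N))/(-5 + N) = (N + (N + z*N**2))/(-5 + N) = (2*N + z*N**2)/(-5 + N))
(L(3, G(-4, g(3))) - 8)**2 = (3*(2 + 3*(0 - 4))/(-5 + 3) - 8)**2 = (3*(2 + 3*(-4))/(-2) - 8)**2 = (3*(-1/2)*(2 - 12) - 8)**2 = (3*(-1/2)*(-10) - 8)**2 = (15 - 8)**2 = 7**2 = 49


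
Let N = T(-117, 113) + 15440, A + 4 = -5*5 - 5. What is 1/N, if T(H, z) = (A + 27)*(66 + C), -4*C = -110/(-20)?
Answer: 8/119901 ≈ 6.6722e-5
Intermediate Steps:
C = -11/8 (C = -(-55)/(2*(-20)) = -(-55)*(-1)/(2*20) = -1/4*11/2 = -11/8 ≈ -1.3750)
A = -34 (A = -4 + (-5*5 - 5) = -4 + (-25 - 5) = -4 - 30 = -34)
T(H, z) = -3619/8 (T(H, z) = (-34 + 27)*(66 - 11/8) = -7*517/8 = -3619/8)
N = 119901/8 (N = -3619/8 + 15440 = 119901/8 ≈ 14988.)
1/N = 1/(119901/8) = 8/119901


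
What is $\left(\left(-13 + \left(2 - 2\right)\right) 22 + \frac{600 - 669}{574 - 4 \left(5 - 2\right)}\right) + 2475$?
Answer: $\frac{1230149}{562} \approx 2188.9$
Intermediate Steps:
$\left(\left(-13 + \left(2 - 2\right)\right) 22 + \frac{600 - 669}{574 - 4 \left(5 - 2\right)}\right) + 2475 = \left(\left(-13 + 0\right) 22 - \frac{69}{574 - 12}\right) + 2475 = \left(\left(-13\right) 22 - \frac{69}{574 - 12}\right) + 2475 = \left(-286 - \frac{69}{562}\right) + 2475 = - \frac{160801}{562} + 2475 = \frac{1230149}{562}$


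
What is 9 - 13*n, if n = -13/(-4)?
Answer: -133/4 ≈ -33.250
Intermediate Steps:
n = 13/4 (n = -13*(-¼) = 13/4 ≈ 3.2500)
9 - 13*n = 9 - 13*13/4 = 9 - 169/4 = -133/4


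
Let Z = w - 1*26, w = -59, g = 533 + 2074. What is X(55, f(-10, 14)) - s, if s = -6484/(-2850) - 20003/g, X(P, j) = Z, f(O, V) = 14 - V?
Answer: -98573498/1238325 ≈ -79.602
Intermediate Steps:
g = 2607
Z = -85 (Z = -59 - 1*26 = -59 - 26 = -85)
X(P, j) = -85
s = -6684127/1238325 (s = -6484/(-2850) - 20003/2607 = -6484*(-1/2850) - 20003*1/2607 = 3242/1425 - 20003/2607 = -6684127/1238325 ≈ -5.3977)
X(55, f(-10, 14)) - s = -85 - 1*(-6684127/1238325) = -85 + 6684127/1238325 = -98573498/1238325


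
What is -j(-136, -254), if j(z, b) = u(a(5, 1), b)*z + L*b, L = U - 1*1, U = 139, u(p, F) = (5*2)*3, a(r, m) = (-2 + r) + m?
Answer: 39132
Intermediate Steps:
a(r, m) = -2 + m + r
u(p, F) = 30 (u(p, F) = 10*3 = 30)
L = 138 (L = 139 - 1*1 = 139 - 1 = 138)
j(z, b) = 30*z + 138*b
-j(-136, -254) = -(30*(-136) + 138*(-254)) = -(-4080 - 35052) = -1*(-39132) = 39132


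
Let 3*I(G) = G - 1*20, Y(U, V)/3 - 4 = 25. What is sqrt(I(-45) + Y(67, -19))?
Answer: 14*sqrt(3)/3 ≈ 8.0829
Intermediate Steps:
Y(U, V) = 87 (Y(U, V) = 12 + 3*25 = 12 + 75 = 87)
I(G) = -20/3 + G/3 (I(G) = (G - 1*20)/3 = (G - 20)/3 = (-20 + G)/3 = -20/3 + G/3)
sqrt(I(-45) + Y(67, -19)) = sqrt((-20/3 + (1/3)*(-45)) + 87) = sqrt((-20/3 - 15) + 87) = sqrt(-65/3 + 87) = sqrt(196/3) = 14*sqrt(3)/3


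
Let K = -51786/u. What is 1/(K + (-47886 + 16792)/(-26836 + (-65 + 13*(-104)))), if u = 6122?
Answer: -86482433/636376195 ≈ -0.13590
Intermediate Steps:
K = -25893/3061 (K = -51786/6122 = -51786*1/6122 = -25893/3061 ≈ -8.4590)
1/(K + (-47886 + 16792)/(-26836 + (-65 + 13*(-104)))) = 1/(-25893/3061 + (-47886 + 16792)/(-26836 + (-65 + 13*(-104)))) = 1/(-25893/3061 - 31094/(-26836 + (-65 - 1352))) = 1/(-25893/3061 - 31094/(-26836 - 1417)) = 1/(-25893/3061 - 31094/(-28253)) = 1/(-25893/3061 - 31094*(-1/28253)) = 1/(-25893/3061 + 31094/28253) = 1/(-636376195/86482433) = -86482433/636376195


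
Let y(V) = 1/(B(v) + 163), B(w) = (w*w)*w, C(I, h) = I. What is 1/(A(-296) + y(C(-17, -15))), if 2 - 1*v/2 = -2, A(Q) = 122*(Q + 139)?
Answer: -675/12928949 ≈ -5.2208e-5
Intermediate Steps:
A(Q) = 16958 + 122*Q (A(Q) = 122*(139 + Q) = 16958 + 122*Q)
v = 8 (v = 4 - 2*(-2) = 4 + 4 = 8)
B(w) = w³ (B(w) = w²*w = w³)
y(V) = 1/675 (y(V) = 1/(8³ + 163) = 1/(512 + 163) = 1/675)
1/(A(-296) + y(C(-17, -15))) = 1/((16958 + 122*(-296)) + 1/675) = 1/((16958 - 36112) + 1/675) = 1/(-19154 + 1/675) = 1/(-12928949/675) = -675/12928949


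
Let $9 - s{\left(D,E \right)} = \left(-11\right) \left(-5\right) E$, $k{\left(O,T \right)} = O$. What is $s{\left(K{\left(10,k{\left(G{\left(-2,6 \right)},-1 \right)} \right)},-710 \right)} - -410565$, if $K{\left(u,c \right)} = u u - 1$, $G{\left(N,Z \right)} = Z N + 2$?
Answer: $449624$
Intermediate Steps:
$G{\left(N,Z \right)} = 2 + N Z$ ($G{\left(N,Z \right)} = N Z + 2 = 2 + N Z$)
$K{\left(u,c \right)} = -1 + u^{2}$ ($K{\left(u,c \right)} = u^{2} - 1 = -1 + u^{2}$)
$s{\left(D,E \right)} = 9 - 55 E$ ($s{\left(D,E \right)} = 9 - \left(-11\right) \left(-5\right) E = 9 - 55 E$)
$s{\left(K{\left(10,k{\left(G{\left(-2,6 \right)},-1 \right)} \right)},-710 \right)} - -410565 = \left(9 - -39050\right) - -410565 = \left(9 + 39050\right) + 410565 = 39059 + 410565 = 449624$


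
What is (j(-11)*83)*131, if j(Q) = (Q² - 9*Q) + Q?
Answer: 2272457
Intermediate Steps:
j(Q) = Q² - 8*Q
(j(-11)*83)*131 = (-11*(-8 - 11)*83)*131 = (-11*(-19)*83)*131 = (209*83)*131 = 17347*131 = 2272457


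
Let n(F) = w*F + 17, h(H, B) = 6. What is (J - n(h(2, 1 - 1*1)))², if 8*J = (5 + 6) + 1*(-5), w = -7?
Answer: 10609/16 ≈ 663.06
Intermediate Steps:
n(F) = 17 - 7*F (n(F) = -7*F + 17 = 17 - 7*F)
J = ¾ (J = ((5 + 6) + 1*(-5))/8 = (11 - 5)/8 = (⅛)*6 = ¾ ≈ 0.75000)
(J - n(h(2, 1 - 1*1)))² = (¾ - (17 - 7*6))² = (¾ - (17 - 42))² = (¾ - 1*(-25))² = (¾ + 25)² = (103/4)² = 10609/16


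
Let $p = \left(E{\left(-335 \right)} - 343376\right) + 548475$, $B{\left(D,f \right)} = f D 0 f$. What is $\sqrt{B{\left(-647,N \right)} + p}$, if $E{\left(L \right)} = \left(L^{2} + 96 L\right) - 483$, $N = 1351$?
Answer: $\sqrt{284681} \approx 533.55$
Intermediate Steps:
$E{\left(L \right)} = -483 + L^{2} + 96 L$
$B{\left(D,f \right)} = 0$ ($B{\left(D,f \right)} = D f 0 f = 0 f = 0$)
$p = 284681$ ($p = \left(\left(-483 + \left(-335\right)^{2} + 96 \left(-335\right)\right) - 343376\right) + 548475 = \left(\left(-483 + 112225 - 32160\right) - 343376\right) + 548475 = \left(79582 - 343376\right) + 548475 = -263794 + 548475 = 284681$)
$\sqrt{B{\left(-647,N \right)} + p} = \sqrt{0 + 284681} = \sqrt{284681}$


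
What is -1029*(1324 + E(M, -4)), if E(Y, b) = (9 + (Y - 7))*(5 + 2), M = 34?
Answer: -1621704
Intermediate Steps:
E(Y, b) = 14 + 7*Y (E(Y, b) = (9 + (-7 + Y))*7 = (2 + Y)*7 = 14 + 7*Y)
-1029*(1324 + E(M, -4)) = -1029*(1324 + (14 + 7*34)) = -1029*(1324 + (14 + 238)) = -1029*(1324 + 252) = -1029*1576 = -1621704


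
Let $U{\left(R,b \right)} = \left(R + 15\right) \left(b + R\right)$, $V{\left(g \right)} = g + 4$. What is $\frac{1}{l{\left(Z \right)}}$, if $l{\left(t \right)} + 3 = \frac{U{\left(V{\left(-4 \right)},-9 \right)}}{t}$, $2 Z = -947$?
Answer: $- \frac{947}{2571} \approx -0.36834$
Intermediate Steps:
$Z = - \frac{947}{2}$ ($Z = \frac{1}{2} \left(-947\right) = - \frac{947}{2} \approx -473.5$)
$V{\left(g \right)} = 4 + g$
$U{\left(R,b \right)} = \left(15 + R\right) \left(R + b\right)$
$l{\left(t \right)} = -3 - \frac{135}{t}$ ($l{\left(t \right)} = -3 + \frac{\left(4 - 4\right)^{2} + 15 \left(4 - 4\right) + 15 \left(-9\right) + \left(4 - 4\right) \left(-9\right)}{t} = -3 + \frac{0^{2} + 15 \cdot 0 - 135 + 0 \left(-9\right)}{t} = -3 + \frac{0 + 0 - 135 + 0}{t} = -3 - \frac{135}{t}$)
$\frac{1}{l{\left(Z \right)}} = \frac{1}{-3 - \frac{135}{- \frac{947}{2}}} = \frac{1}{-3 - - \frac{270}{947}} = \frac{1}{-3 + \frac{270}{947}} = \frac{1}{- \frac{2571}{947}} = - \frac{947}{2571}$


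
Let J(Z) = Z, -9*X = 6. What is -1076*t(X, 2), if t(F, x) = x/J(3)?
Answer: -2152/3 ≈ -717.33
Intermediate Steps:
X = -⅔ (X = -⅑*6 = -⅔ ≈ -0.66667)
t(F, x) = x/3
-1076*t(X, 2) = -1076*2/3 = -1076*⅔ = -2152/3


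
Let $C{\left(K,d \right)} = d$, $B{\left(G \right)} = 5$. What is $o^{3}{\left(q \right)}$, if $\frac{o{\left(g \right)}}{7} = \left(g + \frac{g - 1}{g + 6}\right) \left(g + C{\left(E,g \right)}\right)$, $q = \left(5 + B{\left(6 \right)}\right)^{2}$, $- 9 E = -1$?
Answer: $\frac{420071949799957000000}{148877} \approx 2.8216 \cdot 10^{15}$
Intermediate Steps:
$E = \frac{1}{9}$ ($E = \left(- \frac{1}{9}\right) \left(-1\right) = \frac{1}{9} \approx 0.11111$)
$q = 100$ ($q = \left(5 + 5\right)^{2} = 10^{2} = 100$)
$o{\left(g \right)} = 14 g \left(g + \frac{-1 + g}{6 + g}\right)$ ($o{\left(g \right)} = 7 \left(g + \frac{g - 1}{g + 6}\right) \left(g + g\right) = 7 \left(g + \frac{-1 + g}{6 + g}\right) 2 g = 7 \cdot 2 g \left(g + \frac{-1 + g}{6 + g}\right) = 14 g \left(g + \frac{-1 + g}{6 + g}\right)$)
$o^{3}{\left(q \right)} = \left(14 \cdot 100 \frac{1}{6 + 100} \left(-1 + 100^{2} + 7 \cdot 100\right)\right)^{3} = \left(14 \cdot 100 \cdot \frac{1}{106} \left(-1 + 10000 + 700\right)\right)^{3} = \left(14 \cdot 100 \cdot \frac{1}{106} \cdot 10699\right)^{3} = \left(\frac{7489300}{53}\right)^{3} = \frac{420071949799957000000}{148877}$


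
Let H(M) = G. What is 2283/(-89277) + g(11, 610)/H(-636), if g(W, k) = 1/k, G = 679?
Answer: -315168831/12325880210 ≈ -0.025570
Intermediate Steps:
H(M) = 679
g(W, k) = 1/k
2283/(-89277) + g(11, 610)/H(-636) = 2283/(-89277) + 1/(610*679) = 2283*(-1/89277) + (1/610)*(1/679) = -761/29759 + 1/414190 = -315168831/12325880210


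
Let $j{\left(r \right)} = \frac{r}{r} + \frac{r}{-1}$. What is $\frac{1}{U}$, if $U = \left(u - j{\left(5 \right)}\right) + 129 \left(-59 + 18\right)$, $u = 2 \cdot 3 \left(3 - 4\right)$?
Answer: $- \frac{1}{5291} \approx -0.000189$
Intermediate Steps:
$j{\left(r \right)} = 1 - r$ ($j{\left(r \right)} = 1 + r \left(-1\right) = 1 - r$)
$u = -6$ ($u = 6 \left(3 - 4\right) = 6 \left(-1\right) = -6$)
$U = -5291$ ($U = \left(-6 - \left(1 - 5\right)\right) + 129 \left(-59 + 18\right) = \left(-6 - \left(1 - 5\right)\right) + 129 \left(-41\right) = \left(-6 - -4\right) - 5289 = \left(-6 + 4\right) - 5289 = -2 - 5289 = -5291$)
$\frac{1}{U} = \frac{1}{-5291} = - \frac{1}{5291}$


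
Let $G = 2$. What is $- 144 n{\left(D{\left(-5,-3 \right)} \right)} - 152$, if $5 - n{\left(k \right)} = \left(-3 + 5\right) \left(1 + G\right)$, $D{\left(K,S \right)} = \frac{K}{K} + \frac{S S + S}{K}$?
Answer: $-8$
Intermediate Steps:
$D{\left(K,S \right)} = 1 + \frac{S + S^{2}}{K}$ ($D{\left(K,S \right)} = 1 + \frac{S^{2} + S}{K} = 1 + \frac{S + S^{2}}{K}$)
$n{\left(k \right)} = -1$ ($n{\left(k \right)} = 5 - \left(-3 + 5\right) \left(1 + 2\right) = 5 - 2 \cdot 3 = 5 - 6 = -1$)
$- 144 n{\left(D{\left(-5,-3 \right)} \right)} - 152 = \left(-144\right) \left(-1\right) - 152 = 144 - 152 = -8$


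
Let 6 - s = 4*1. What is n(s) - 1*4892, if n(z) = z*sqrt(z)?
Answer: -4892 + 2*sqrt(2) ≈ -4889.2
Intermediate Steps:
s = 2 (s = 6 - 4 = 2)
n(z) = z**(3/2)
n(s) - 1*4892 = 2**(3/2) - 1*4892 = 2*sqrt(2) - 4892 = -4892 + 2*sqrt(2)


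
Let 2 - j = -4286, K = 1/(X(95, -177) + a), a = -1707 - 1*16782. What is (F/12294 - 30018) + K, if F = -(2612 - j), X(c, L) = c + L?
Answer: -3426717360515/114155937 ≈ -30018.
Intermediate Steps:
X(c, L) = L + c
a = -18489 (a = -1707 - 16782 = -18489)
K = -1/18571 (K = 1/((-177 + 95) - 18489) = 1/(-82 - 18489) = 1/(-18571) = -1/18571 ≈ -5.3847e-5)
j = 4288 (j = 2 - 1*(-4286) = 2 + 4286 = 4288)
F = 1676 (F = -(2612 - 1*4288) = -(2612 - 4288) = -1*(-1676) = 1676)
(F/12294 - 30018) + K = (1676/12294 - 30018) - 1/18571 = (1676*(1/12294) - 30018) - 1/18571 = (838/6147 - 30018) - 1/18571 = -184519808/6147 - 1/18571 = -3426717360515/114155937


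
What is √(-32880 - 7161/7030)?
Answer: 3*I*√180556614870/7030 ≈ 181.33*I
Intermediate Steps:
√(-32880 - 7161/7030) = √(-231153561/7030) = 3*I*√180556614870/7030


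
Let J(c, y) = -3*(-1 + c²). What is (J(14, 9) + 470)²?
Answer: 13225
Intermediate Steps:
J(c, y) = 3 - 3*c²
(J(14, 9) + 470)² = ((3 - 3*14²) + 470)² = ((3 - 3*196) + 470)² = ((3 - 588) + 470)² = (-585 + 470)² = (-115)² = 13225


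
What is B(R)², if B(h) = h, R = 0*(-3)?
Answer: 0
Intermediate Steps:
R = 0
B(R)² = 0² = 0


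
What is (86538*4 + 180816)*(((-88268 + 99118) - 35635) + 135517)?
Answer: 58352220576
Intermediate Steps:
(86538*4 + 180816)*(((-88268 + 99118) - 35635) + 135517) = (346152 + 180816)*((10850 - 35635) + 135517) = 526968*(-24785 + 135517) = 526968*110732 = 58352220576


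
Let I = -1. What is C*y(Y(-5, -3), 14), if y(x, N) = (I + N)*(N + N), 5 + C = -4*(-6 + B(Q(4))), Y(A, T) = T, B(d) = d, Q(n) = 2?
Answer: 4004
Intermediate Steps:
C = 11 (C = -5 - 4*(-6 + 2) = -5 - 4*(-4) = -5 + 16 = 11)
y(x, N) = 2*N*(-1 + N) (y(x, N) = (-1 + N)*(N + N) = (-1 + N)*(2*N) = 2*N*(-1 + N))
C*y(Y(-5, -3), 14) = 11*(2*14*(-1 + 14)) = 11*(2*14*13) = 11*364 = 4004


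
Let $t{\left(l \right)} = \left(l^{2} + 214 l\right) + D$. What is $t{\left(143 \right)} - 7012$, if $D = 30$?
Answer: $44069$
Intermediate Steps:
$t{\left(l \right)} = 30 + l^{2} + 214 l$ ($t{\left(l \right)} = \left(l^{2} + 214 l\right) + 30 = 30 + l^{2} + 214 l$)
$t{\left(143 \right)} - 7012 = \left(30 + 143^{2} + 214 \cdot 143\right) - 7012 = \left(30 + 20449 + 30602\right) - 7012 = 51081 - 7012 = 44069$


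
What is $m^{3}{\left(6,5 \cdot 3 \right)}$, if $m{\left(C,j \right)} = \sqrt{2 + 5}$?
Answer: $7 \sqrt{7} \approx 18.52$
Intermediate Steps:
$m{\left(C,j \right)} = \sqrt{7}$
$m^{3}{\left(6,5 \cdot 3 \right)} = \left(\sqrt{7}\right)^{3} = 7 \sqrt{7}$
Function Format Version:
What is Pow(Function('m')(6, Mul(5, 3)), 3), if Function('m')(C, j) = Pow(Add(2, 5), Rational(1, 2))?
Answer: Mul(7, Pow(7, Rational(1, 2))) ≈ 18.520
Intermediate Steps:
Function('m')(C, j) = Pow(7, Rational(1, 2))
Pow(Function('m')(6, Mul(5, 3)), 3) = Pow(Pow(7, Rational(1, 2)), 3) = Mul(7, Pow(7, Rational(1, 2)))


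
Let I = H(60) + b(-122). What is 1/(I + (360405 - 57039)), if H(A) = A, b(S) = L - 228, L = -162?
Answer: 1/303036 ≈ 3.2999e-6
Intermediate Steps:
b(S) = -390 (b(S) = -162 - 228 = -390)
I = -330 (I = 60 - 390 = -330)
1/(I + (360405 - 57039)) = 1/(-330 + (360405 - 57039)) = 1/(-330 + 303366) = 1/303036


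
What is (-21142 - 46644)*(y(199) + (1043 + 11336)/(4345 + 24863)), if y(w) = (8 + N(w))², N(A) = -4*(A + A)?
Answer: -2483832237275111/14604 ≈ -1.7008e+11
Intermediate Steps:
N(A) = -8*A
y(w) = (8 - 8*w)²
(-21142 - 46644)*(y(199) + (1043 + 11336)/(4345 + 24863)) = (-21142 - 46644)*(64*(-1 + 199)² + (1043 + 11336)/(4345 + 24863)) = -67786*(64*198² + 12379/29208) = -67786*(64*39204 + 12379*(1/29208)) = -67786*(2509056 + 12379/29208) = -67786*73284520027/29208 = -2483832237275111/14604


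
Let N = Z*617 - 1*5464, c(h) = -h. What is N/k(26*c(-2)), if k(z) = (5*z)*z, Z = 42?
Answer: 2045/1352 ≈ 1.5126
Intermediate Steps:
N = 20450 (N = 42*617 - 1*5464 = 25914 - 5464 = 20450)
k(z) = 5*z²
N/k(26*c(-2)) = 20450/((5*(26*(-1*(-2)))²)) = 20450/((5*(26*2)²)) = 20450/((5*52²)) = 20450/((5*2704)) = 20450/13520 = 20450*(1/13520) = 2045/1352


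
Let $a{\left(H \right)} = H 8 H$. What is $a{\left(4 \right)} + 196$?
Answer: $324$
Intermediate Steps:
$a{\left(H \right)} = 8 H^{2}$ ($a{\left(H \right)} = 8 H H = 8 H^{2}$)
$a{\left(4 \right)} + 196 = 8 \cdot 4^{2} + 196 = 8 \cdot 16 + 196 = 128 + 196 = 324$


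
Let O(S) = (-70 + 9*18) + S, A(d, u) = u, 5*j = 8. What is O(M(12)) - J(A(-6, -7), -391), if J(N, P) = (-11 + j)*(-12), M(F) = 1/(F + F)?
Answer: -2491/120 ≈ -20.758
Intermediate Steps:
j = 8/5 (j = (⅕)*8 = 8/5 ≈ 1.6000)
M(F) = 1/(2*F)
J(N, P) = 564/5 (J(N, P) = (-11 + 8/5)*(-12) = -47/5*(-12) = 564/5)
O(S) = 92 + S (O(S) = (-70 + 162) + S = 92 + S)
O(M(12)) - J(A(-6, -7), -391) = (92 + (½)/12) - 1*564/5 = (92 + (½)*(1/12)) - 564/5 = (92 + 1/24) - 564/5 = 2209/24 - 564/5 = -2491/120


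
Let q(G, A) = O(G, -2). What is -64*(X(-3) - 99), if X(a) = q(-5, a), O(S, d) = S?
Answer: 6656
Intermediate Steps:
q(G, A) = G
X(a) = -5
-64*(X(-3) - 99) = -64*(-5 - 99) = -64*(-104) = 6656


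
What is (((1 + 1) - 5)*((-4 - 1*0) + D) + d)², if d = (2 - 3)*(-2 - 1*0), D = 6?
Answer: 16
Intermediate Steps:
d = 2 (d = -(-2 + 0) = -1*(-2) = 2)
(((1 + 1) - 5)*((-4 - 1*0) + D) + d)² = (((1 + 1) - 5)*((-4 - 1*0) + 6) + 2)² = ((2 - 5)*((-4 + 0) + 6) + 2)² = (-3*(-4 + 6) + 2)² = (-3*2 + 2)² = (-6 + 2)² = (-4)² = 16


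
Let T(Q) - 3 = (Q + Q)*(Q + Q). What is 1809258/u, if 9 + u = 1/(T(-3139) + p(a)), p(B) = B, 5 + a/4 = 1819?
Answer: -35660966393547/177392443 ≈ -2.0103e+5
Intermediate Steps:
a = 7256 (a = -20 + 4*1819 = -20 + 7276 = 7256)
T(Q) = 3 + 4*Q² (T(Q) = 3 + (Q + Q)*(Q + Q) = 3 + (2*Q)*(2*Q) = 3 + 4*Q²)
u = -354784886/39420543 (u = -9 + 1/((3 + 4*(-3139)²) + 7256) = -9 + 1/((3 + 4*9853321) + 7256) = -9 + 1/((3 + 39413284) + 7256) = -9 + 1/(39413287 + 7256) = -9 + 1/39420543 = -354784886/39420543 ≈ -9.0000)
1809258/u = 1809258/(-354784886/39420543) = 1809258*(-39420543/354784886) = -35660966393547/177392443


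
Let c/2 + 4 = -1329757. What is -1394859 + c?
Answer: -4054381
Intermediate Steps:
c = -2659522 (c = -8 + 2*(-1329757) = -8 - 2659514 = -2659522)
-1394859 + c = -1394859 - 2659522 = -4054381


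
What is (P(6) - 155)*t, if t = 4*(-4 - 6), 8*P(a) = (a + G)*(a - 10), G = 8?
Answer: 6480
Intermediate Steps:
P(a) = (-10 + a)*(8 + a)/8 (P(a) = ((a + 8)*(a - 10))/8 = ((8 + a)*(-10 + a))/8 = ((-10 + a)*(8 + a))/8 = (-10 + a)*(8 + a)/8)
t = -40 (t = 4*(-10) = -40)
(P(6) - 155)*t = ((-10 - 1/4*6 + (1/8)*6**2) - 155)*(-40) = ((-10 - 3/2 + (1/8)*36) - 155)*(-40) = ((-10 - 3/2 + 9/2) - 155)*(-40) = (-7 - 155)*(-40) = -162*(-40) = 6480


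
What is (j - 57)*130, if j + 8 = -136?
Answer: -26130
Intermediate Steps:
j = -144 (j = -8 - 136 = -144)
(j - 57)*130 = (-144 - 57)*130 = -201*130 = -26130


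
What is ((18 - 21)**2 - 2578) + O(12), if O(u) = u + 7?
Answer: -2550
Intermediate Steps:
O(u) = 7 + u
((18 - 21)**2 - 2578) + O(12) = ((18 - 21)**2 - 2578) + (7 + 12) = ((-3)**2 - 2578) + 19 = (9 - 2578) + 19 = -2569 + 19 = -2550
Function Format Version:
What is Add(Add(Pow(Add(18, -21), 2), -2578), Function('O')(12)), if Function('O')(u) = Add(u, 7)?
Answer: -2550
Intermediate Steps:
Function('O')(u) = Add(7, u)
Add(Add(Pow(Add(18, -21), 2), -2578), Function('O')(12)) = Add(Add(Pow(Add(18, -21), 2), -2578), Add(7, 12)) = Add(Add(Pow(-3, 2), -2578), 19) = Add(Add(9, -2578), 19) = Add(-2569, 19) = -2550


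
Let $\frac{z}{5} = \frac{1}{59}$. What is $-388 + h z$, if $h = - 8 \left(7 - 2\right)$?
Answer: $- \frac{23092}{59} \approx -391.39$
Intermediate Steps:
$z = \frac{5}{59} \approx 0.084746$
$h = -40$ ($h = - 8 \left(7 - 2\right) = \left(-8\right) 5 = -40$)
$-388 + h z = -388 - \frac{200}{59} = - \frac{23092}{59}$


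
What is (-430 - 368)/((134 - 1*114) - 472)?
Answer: 399/226 ≈ 1.7655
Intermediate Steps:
(-430 - 368)/((134 - 1*114) - 472) = -798/((134 - 114) - 472) = -798/(20 - 472) = -798/(-452) = -798*(-1/452) = 399/226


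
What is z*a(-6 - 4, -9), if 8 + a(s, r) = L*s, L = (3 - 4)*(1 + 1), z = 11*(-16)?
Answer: -2112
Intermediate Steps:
z = -176
L = -2 (L = -1*2 = -2)
a(s, r) = -8 - 2*s
z*a(-6 - 4, -9) = -176*(-8 - 2*(-6 - 4)) = -176*(-8 - 2*(-10)) = -176*(-8 + 20) = -176*12 = -2112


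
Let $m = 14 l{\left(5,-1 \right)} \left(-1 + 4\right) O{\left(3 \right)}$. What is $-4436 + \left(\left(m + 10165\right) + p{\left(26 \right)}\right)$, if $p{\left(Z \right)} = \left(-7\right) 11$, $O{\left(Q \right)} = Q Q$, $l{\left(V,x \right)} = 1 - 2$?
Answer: $5274$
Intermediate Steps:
$l{\left(V,x \right)} = -1$ ($l{\left(V,x \right)} = 1 - 2 = -1$)
$O{\left(Q \right)} = Q^{2}$
$p{\left(Z \right)} = -77$
$m = -378$ ($m = 14 \left(- (-1 + 4)\right) 3^{2} = 14 \left(\left(-1\right) 3\right) 9 = 14 \left(-3\right) 9 = \left(-42\right) 9 = -378$)
$-4436 + \left(\left(m + 10165\right) + p{\left(26 \right)}\right) = -4436 + \left(\left(-378 + 10165\right) - 77\right) = -4436 + \left(9787 - 77\right) = -4436 + 9710 = 5274$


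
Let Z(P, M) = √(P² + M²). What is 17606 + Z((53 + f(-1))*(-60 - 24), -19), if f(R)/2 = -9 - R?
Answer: 17606 + 5*√386401 ≈ 20714.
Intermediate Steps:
f(R) = -18 - 2*R (f(R) = 2*(-9 - R) = -18 - 2*R)
Z(P, M) = √(M² + P²)
17606 + Z((53 + f(-1))*(-60 - 24), -19) = 17606 + √((-19)² + ((53 + (-18 - 2*(-1)))*(-60 - 24))²) = 17606 + √(361 + ((53 + (-18 + 2))*(-84))²) = 17606 + √(361 + ((53 - 16)*(-84))²) = 17606 + √(361 + (37*(-84))²) = 17606 + √(361 + (-3108)²) = 17606 + √(361 + 9659664) = 17606 + √9660025 = 17606 + 5*√386401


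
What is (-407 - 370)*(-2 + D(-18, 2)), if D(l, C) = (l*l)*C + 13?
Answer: -512043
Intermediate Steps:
D(l, C) = 13 + C*l² (D(l, C) = l²*C + 13 = C*l² + 13 = 13 + C*l²)
(-407 - 370)*(-2 + D(-18, 2)) = (-407 - 370)*(-2 + (13 + 2*(-18)²)) = -777*(-2 + (13 + 2*324)) = -777*(-2 + (13 + 648)) = -777*(-2 + 661) = -777*659 = -512043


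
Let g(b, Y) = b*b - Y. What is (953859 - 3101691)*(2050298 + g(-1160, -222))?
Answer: -7294295211840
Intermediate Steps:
g(b, Y) = b**2 - Y
(953859 - 3101691)*(2050298 + g(-1160, -222)) = (953859 - 3101691)*(2050298 + ((-1160)**2 - 1*(-222))) = -2147832*(2050298 + (1345600 + 222)) = -2147832*(2050298 + 1345822) = -2147832*3396120 = -7294295211840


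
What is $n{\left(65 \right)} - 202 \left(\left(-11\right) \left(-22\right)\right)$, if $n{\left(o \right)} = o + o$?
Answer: $-48754$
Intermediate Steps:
$n{\left(o \right)} = 2 o$
$n{\left(65 \right)} - 202 \left(\left(-11\right) \left(-22\right)\right) = 2 \cdot 65 - 202 \left(\left(-11\right) \left(-22\right)\right) = 130 - 48884 = -48754$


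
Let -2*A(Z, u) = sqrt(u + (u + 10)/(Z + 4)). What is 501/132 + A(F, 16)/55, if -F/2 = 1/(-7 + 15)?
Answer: 167/44 - sqrt(1290)/825 ≈ 3.7519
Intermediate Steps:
F = -1/4 (F = -2/(-7 + 15) = -2/8 = -2*1/8 = -1/4 ≈ -0.25000)
A(Z, u) = -sqrt(u + (10 + u)/(4 + Z))/2 (A(Z, u) = -sqrt(u + (u + 10)/(Z + 4))/2 = -sqrt(u + (10 + u)/(4 + Z))/2)
501/132 + A(F, 16)/55 = 501/132 - sqrt(10 + 16 + 16*(4 - 1/4))/sqrt(4 - 1/4)/2/55 = 501*(1/132) - 2*sqrt(15)*sqrt(10 + 16 + 16*(15/4))/15/2*(1/55) = 167/44 - 2*sqrt(15)*sqrt(10 + 16 + 60)/15/2*(1/55) = 167/44 - 2*sqrt(1290)/15/2*(1/55) = 167/44 - sqrt(1290)/15*(1/55) = 167/44 - sqrt(1290)/825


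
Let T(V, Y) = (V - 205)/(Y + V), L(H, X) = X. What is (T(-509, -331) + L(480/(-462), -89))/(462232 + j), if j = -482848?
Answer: 1763/412320 ≈ 0.0042758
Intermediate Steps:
T(V, Y) = (-205 + V)/(V + Y)
(T(-509, -331) + L(480/(-462), -89))/(462232 + j) = ((-205 - 509)/(-509 - 331) - 89)/(462232 - 482848) = (-714/(-840) - 89)/(-20616) = (-1/840*(-714) - 89)*(-1/20616) = (17/20 - 89)*(-1/20616) = -1763/20*(-1/20616) = 1763/412320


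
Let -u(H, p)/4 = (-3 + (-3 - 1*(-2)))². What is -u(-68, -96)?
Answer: 64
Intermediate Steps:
u(H, p) = -64 (u(H, p) = -4*(-3 + (-3 - 1*(-2)))² = -4*(-3 + (-3 + 2))² = -4*(-3 - 1)² = -4*(-4)² = -4*16 = -64)
-u(-68, -96) = -1*(-64) = 64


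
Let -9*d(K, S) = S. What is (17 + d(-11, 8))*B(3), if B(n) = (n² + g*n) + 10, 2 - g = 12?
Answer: -1595/9 ≈ -177.22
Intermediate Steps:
g = -10 (g = 2 - 1*12 = 2 - 12 = -10)
d(K, S) = -S/9
B(n) = 10 + n² - 10*n (B(n) = (n² - 10*n) + 10 = 10 + n² - 10*n)
(17 + d(-11, 8))*B(3) = (17 - ⅑*8)*(10 + 3² - 10*3) = (17 - 8/9)*(10 + 9 - 30) = (145/9)*(-11) = -1595/9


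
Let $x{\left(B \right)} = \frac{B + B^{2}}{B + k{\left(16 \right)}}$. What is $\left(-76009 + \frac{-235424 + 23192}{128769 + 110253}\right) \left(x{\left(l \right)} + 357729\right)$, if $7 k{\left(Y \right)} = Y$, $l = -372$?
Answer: $- \frac{233367549088661170}{8591513} \approx -2.7163 \cdot 10^{10}$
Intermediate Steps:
$k{\left(Y \right)} = \frac{Y}{7}$
$x{\left(B \right)} = \frac{B + B^{2}}{\frac{16}{7} + B}$ ($x{\left(B \right)} = \frac{B + B^{2}}{B + \frac{1}{7} \cdot 16} = \frac{B + B^{2}}{B + \frac{16}{7}} = \frac{B + B^{2}}{\frac{16}{7} + B}$)
$\left(-76009 + \frac{-235424 + 23192}{128769 + 110253}\right) \left(x{\left(l \right)} + 357729\right) = \left(-76009 + \frac{-235424 + 23192}{128769 + 110253}\right) \left(7 \left(-372\right) \frac{1}{16 + 7 \left(-372\right)} \left(1 - 372\right) + 357729\right) = \left(-76009 - \frac{212232}{239022}\right) \left(7 \left(-372\right) \frac{1}{16 - 2604} \left(-371\right) + 357729\right) = \left(-76009 - \frac{35372}{39837}\right) \left(7 \left(-372\right) \frac{1}{-2588} \left(-371\right) + 357729\right) = \left(-76009 - \frac{35372}{39837}\right) \left(7 \left(-372\right) \left(- \frac{1}{2588}\right) \left(-371\right) + 357729\right) = - \frac{3028005905 \left(- \frac{241521}{647} + 357729\right)}{39837} = \left(- \frac{3028005905}{39837}\right) \frac{231209142}{647} = - \frac{233367549088661170}{8591513}$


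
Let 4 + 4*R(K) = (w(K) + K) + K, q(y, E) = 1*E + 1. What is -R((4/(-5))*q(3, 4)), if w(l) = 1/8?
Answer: 95/32 ≈ 2.9688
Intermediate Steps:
q(y, E) = 1 + E (q(y, E) = E + 1 = 1 + E)
w(l) = ⅛
R(K) = -31/32 + K/2 (R(K) = -1 + ((⅛ + K) + K)/4 = -1 + (⅛ + 2*K)/4 = -1 + (1/32 + K/2) = -31/32 + K/2)
-R((4/(-5))*q(3, 4)) = -(-31/32 + ((4/(-5))*(1 + 4))/2) = -(-31/32 + ((4*(-⅕))*5)/2) = -(-31/32 + (-⅘*5)/2) = -(-31/32 + (½)*(-4)) = -(-31/32 - 2) = -1*(-95/32) = 95/32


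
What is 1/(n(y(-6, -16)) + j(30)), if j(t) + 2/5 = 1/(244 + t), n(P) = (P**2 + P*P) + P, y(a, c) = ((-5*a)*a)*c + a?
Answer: 1370/22635997077 ≈ 6.0523e-8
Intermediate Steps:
y(a, c) = a - 5*c*a**2 (y(a, c) = (-5*a**2)*c + a = -5*c*a**2 + a = a - 5*c*a**2)
n(P) = P + 2*P**2 (n(P) = (P**2 + P**2) + P = 2*P**2 + P = P + 2*P**2)
j(t) = -2/5 + 1/(244 + t)
1/(n(y(-6, -16)) + j(30)) = 1/((-6*(1 - 5*(-6)*(-16)))*(1 + 2*(-6*(1 - 5*(-6)*(-16)))) + (-483 - 2*30)/(5*(244 + 30))) = 1/((-6*(1 - 480))*(1 + 2*(-6*(1 - 480))) + (1/5)*(-483 - 60)/274) = 1/((-6*(-479))*(1 + 2*(-6*(-479))) + (1/5)*(1/274)*(-543)) = 1/(2874*(1 + 2*2874) - 543/1370) = 1/(2874*(1 + 5748) - 543/1370) = 1/(2874*5749 - 543/1370) = 1/(16522626 - 543/1370) = 1/(22635997077/1370) = 1370/22635997077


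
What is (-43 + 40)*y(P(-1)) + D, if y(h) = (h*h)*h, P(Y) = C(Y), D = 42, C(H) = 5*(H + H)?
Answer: 3042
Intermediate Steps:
C(H) = 10*H (C(H) = 5*(2*H) = 10*H)
P(Y) = 10*Y
y(h) = h³ (y(h) = h²*h = h³)
(-43 + 40)*y(P(-1)) + D = (-43 + 40)*(10*(-1))³ + 42 = -3*(-10)³ + 42 = -3*(-1000) + 42 = 3000 + 42 = 3042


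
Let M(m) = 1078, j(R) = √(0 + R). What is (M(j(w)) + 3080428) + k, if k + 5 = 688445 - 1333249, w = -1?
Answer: 2436697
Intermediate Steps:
j(R) = √R
k = -644809 (k = -5 + (688445 - 1333249) = -5 - 644804 = -644809)
(M(j(w)) + 3080428) + k = (1078 + 3080428) - 644809 = 3081506 - 644809 = 2436697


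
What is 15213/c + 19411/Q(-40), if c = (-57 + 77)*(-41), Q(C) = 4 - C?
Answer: 952978/2255 ≈ 422.61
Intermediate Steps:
c = -820 (c = 20*(-41) = -820)
15213/c + 19411/Q(-40) = 15213/(-820) + 19411/(4 - 1*(-40)) = 15213*(-1/820) + 19411/(4 + 40) = -15213/820 + 19411/44 = 952978/2255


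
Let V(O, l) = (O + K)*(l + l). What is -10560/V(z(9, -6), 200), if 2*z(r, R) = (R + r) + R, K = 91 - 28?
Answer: -88/205 ≈ -0.42927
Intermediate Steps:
K = 63
z(r, R) = R + r/2 (z(r, R) = ((R + r) + R)/2 = (r + 2*R)/2 = R + r/2)
V(O, l) = 2*l*(63 + O) (V(O, l) = (O + 63)*(l + l) = (63 + O)*(2*l) = 2*l*(63 + O))
-10560/V(z(9, -6), 200) = -10560*1/(400*(63 + (-6 + (½)*9))) = -10560*1/(400*(63 + (-6 + 9/2))) = -10560*1/(400*(63 - 3/2)) = -10560/(2*200*(123/2)) = -10560/24600 = -10560*1/24600 = -88/205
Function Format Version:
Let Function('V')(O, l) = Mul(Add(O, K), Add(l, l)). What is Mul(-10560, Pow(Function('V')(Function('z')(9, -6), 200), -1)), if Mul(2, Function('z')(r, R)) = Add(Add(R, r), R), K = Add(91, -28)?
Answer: Rational(-88, 205) ≈ -0.42927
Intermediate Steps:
K = 63
Function('z')(r, R) = Add(R, Mul(Rational(1, 2), r)) (Function('z')(r, R) = Mul(Rational(1, 2), Add(Add(R, r), R)) = Mul(Rational(1, 2), Add(r, Mul(2, R))) = Add(R, Mul(Rational(1, 2), r)))
Function('V')(O, l) = Mul(2, l, Add(63, O)) (Function('V')(O, l) = Mul(Add(O, 63), Add(l, l)) = Mul(Add(63, O), Mul(2, l)) = Mul(2, l, Add(63, O)))
Mul(-10560, Pow(Function('V')(Function('z')(9, -6), 200), -1)) = Mul(-10560, Pow(Mul(2, 200, Add(63, Add(-6, Mul(Rational(1, 2), 9)))), -1)) = Mul(-10560, Pow(Mul(2, 200, Add(63, Add(-6, Rational(9, 2)))), -1)) = Mul(-10560, Pow(Mul(2, 200, Add(63, Rational(-3, 2))), -1)) = Mul(-10560, Pow(Mul(2, 200, Rational(123, 2)), -1)) = Mul(-10560, Pow(24600, -1)) = Mul(-10560, Rational(1, 24600)) = Rational(-88, 205)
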